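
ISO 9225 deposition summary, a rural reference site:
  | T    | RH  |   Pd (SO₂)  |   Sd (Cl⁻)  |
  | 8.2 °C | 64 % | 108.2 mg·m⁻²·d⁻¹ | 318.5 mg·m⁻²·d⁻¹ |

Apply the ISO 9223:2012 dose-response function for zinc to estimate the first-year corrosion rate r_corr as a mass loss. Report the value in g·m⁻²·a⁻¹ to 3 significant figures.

r_corr = 24.0 g·m⁻²·a⁻¹

zinc: f(T) = +0.038·(T−10) [T≤10 °C] = -0.0684
  sulphur-dioxide contribution → 1.797 μm/a
  chloride contribution → 1.566 μm/a
  ⇒ r_corr(zinc) = 3.363 μm/a
Convert to mass loss: 3.363 μm/a × 7.14 g/cm³ = 24.01 g·m⁻²·a⁻¹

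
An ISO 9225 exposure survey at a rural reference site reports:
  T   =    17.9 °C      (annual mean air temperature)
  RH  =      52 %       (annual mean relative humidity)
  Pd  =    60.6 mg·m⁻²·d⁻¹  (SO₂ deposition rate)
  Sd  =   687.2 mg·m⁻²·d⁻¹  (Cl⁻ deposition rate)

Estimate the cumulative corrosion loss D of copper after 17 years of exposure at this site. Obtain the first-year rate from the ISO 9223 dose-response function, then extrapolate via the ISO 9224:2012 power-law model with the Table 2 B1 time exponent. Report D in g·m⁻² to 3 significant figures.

copper: T>10 °C ⇒ hinge -0.080·(17.9−10) = -0.6320
  SO₂ term: 0.0053·60.6^0.26·exp(0.059·52-0.6320) = 0.1761
  Cl⁻ term: 0.01025·687.2^0.27·exp(0.036·52+0.049·17.9) = 0.9347
  sum: 0.1761 + 0.9347 → r_corr = 1.111 μm/a
Power-law: D(17) = r_corr · 17^0.667
  D(17) = 1.111 × 17^0.667 = 1.111 × 6.618 = 7.35 μm
  Mass loss = 7.35 μm × 8.96 g/cm³ = 65.86 g·m⁻²

D(17) = 65.9 g·m⁻²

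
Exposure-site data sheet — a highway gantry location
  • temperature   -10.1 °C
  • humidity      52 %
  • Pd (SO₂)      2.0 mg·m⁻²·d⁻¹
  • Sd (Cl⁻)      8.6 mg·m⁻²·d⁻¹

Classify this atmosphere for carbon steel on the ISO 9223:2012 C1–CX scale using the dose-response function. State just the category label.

C2

carbon steel: temperature factor f = +0.150·(-20.1) = -3.0150
  sulphur-dioxide contribution → 0.3522 μm/a
  chloride contribution → 1.438 μm/a
  ⇒ r_corr(carbon steel) = 1.79 μm/a
ISO 9223 Table 2 (carbon steel): 1.3 < 1.79 ≤ 25 μm/a ⇒ C2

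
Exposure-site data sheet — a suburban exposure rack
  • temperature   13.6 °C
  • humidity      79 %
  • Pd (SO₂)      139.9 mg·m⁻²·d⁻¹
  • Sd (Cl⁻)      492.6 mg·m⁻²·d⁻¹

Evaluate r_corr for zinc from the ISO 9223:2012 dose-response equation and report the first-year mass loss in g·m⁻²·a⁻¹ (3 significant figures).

r_corr = 49.3 g·m⁻²·a⁻¹

zinc: f(T) = -0.071·(T−10) [T>10 °C] = -0.2556
  Pd branch = 0.0129·Pd^0.44·e^(0.046·RH+f) = 3.326 μm/a
  Cl⁻ term: 0.0175·492.6^0.57·exp(0.008·79+0.085·13.6) = 3.583
  sum: 3.326 + 3.583 → r_corr = 6.91 μm/a
Convert to mass loss: 6.91 μm/a × 7.14 g/cm³ = 49.33 g·m⁻²·a⁻¹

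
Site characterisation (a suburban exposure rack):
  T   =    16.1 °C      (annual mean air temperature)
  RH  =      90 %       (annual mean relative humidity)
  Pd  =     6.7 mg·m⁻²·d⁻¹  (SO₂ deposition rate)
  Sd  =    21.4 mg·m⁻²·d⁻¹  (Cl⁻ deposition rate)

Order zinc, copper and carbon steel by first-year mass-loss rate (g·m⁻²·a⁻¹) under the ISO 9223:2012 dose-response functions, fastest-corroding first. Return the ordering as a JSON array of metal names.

zinc: T>10 °C ⇒ hinge -0.071·(16.1−10) = -0.4331
  SO₂ term: 0.0129·6.7^0.44·exp(0.046·90-0.4331) = 1.213
  Sd branch = 0.0175·Sd^0.57·e^(0.008·RH+0.085·T) = 0.8098 μm/a
  sum: 1.213 + 0.8098 → r_corr = 2.023 μm/a
  mass loss = 2.023 μm/a × 7.14 g/cm³ = 14.44 g·m⁻²·a⁻¹
copper: T>10 °C ⇒ hinge -0.080·(16.1−10) = -0.4880
  Pd branch = 0.0053·Pd^0.26·e^(0.059·RH+f) = 1.08 μm/a
  Sd branch = 0.01025·Sd^0.27·e^(0.036·RH+0.049·T) = 1.317 μm/a
  sum: 1.08 + 1.317 → r_corr = 2.397 μm/a
  mass loss = 2.397 μm/a × 8.96 g/cm³ = 21.47 g·m⁻²·a⁻¹
carbon steel: f(T) = -0.054·(T−10) [T>10 °C] = -0.3294
  SO₂ term: 1.77·6.7^0.52·exp(0.02·90-0.3294) = 20.71
  Sd branch = 0.102·Sd^0.62·e^(0.033·RH+0.04·T) = 25.29 μm/a
  sum: 20.71 + 25.29 → r_corr = 46 μm/a
  mass loss = 46 μm/a × 7.85 g/cm³ = 361.1 g·m⁻²·a⁻¹
Ordering by g·m⁻²·a⁻¹: carbon steel (361) > copper (21.5) > zinc (14.4)

["carbon steel", "copper", "zinc"]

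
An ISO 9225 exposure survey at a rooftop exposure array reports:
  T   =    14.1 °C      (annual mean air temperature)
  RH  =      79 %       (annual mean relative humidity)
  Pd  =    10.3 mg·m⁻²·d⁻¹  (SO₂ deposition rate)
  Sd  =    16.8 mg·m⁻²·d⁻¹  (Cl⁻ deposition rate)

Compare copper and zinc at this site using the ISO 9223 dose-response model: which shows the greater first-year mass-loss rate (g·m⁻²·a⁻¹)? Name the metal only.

copper

copper: temperature factor f = -0.080·(4.1) = -0.3280
  Pd branch = 0.0053·Pd^0.26·e^(0.059·RH+f) = 0.7403 μm/a
  Sd branch = 0.01025·Sd^0.27·e^(0.036·RH+0.049·T) = 0.7529 μm/a
  r_corr = 0.7403 + 0.7529 = 1.493 μm/a
  mass loss = 1.493 μm/a × 8.96 g/cm³ = 13.38 g·m⁻²·a⁻¹
zinc: temperature factor f = -0.071·(4.1) = -0.2911
  Pd branch = 0.0129·Pd^0.44·e^(0.046·RH+f) = 1.019 μm/a
  Sd branch = 0.0175·Sd^0.57·e^(0.008·RH+0.085·T) = 0.5451 μm/a
  sum: 1.019 + 0.5451 → r_corr = 1.564 μm/a
  mass loss = 1.564 μm/a × 7.14 g/cm³ = 11.17 g·m⁻²·a⁻¹
Ordering by g·m⁻²·a⁻¹: copper (13.4) > zinc (11.2)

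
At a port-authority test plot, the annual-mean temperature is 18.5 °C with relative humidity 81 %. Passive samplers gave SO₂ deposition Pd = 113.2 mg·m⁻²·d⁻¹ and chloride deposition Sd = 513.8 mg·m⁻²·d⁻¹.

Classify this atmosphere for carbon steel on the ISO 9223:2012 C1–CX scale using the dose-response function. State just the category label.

carbon steel: temperature factor f = -0.054·(8.5) = -0.4590
  sulphur-dioxide contribution → 66.1 μm/a
  chloride contribution → 148.4 μm/a
  total first-year rate 214.5 μm/a
Category bounds: 200…700 μm/a bracket r_corr ⇒ CX

CX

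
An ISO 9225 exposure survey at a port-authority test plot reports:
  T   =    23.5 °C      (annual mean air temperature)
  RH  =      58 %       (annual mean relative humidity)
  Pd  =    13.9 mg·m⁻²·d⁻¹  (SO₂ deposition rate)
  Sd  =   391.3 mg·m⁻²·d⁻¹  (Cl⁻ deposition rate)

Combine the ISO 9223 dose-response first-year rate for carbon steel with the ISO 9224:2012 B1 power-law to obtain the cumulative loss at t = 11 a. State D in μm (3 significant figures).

carbon steel: T>10 °C ⇒ hinge -0.054·(23.5−10) = -0.7290
  SO₂ term: 1.77·13.9^0.52·exp(0.02·58-0.7290) = 10.7
  Sd branch = 0.102·Sd^0.62·e^(0.033·RH+0.04·T) = 71.69 μm/a
  sum: 10.7 + 71.69 → r_corr = 82.39 μm/a
Power-law: D(11) = r_corr · 11^0.523
  D(11) = 82.39 × 11^0.523 = 82.39 × 3.505 = 288.7 μm

D(11) = 289 μm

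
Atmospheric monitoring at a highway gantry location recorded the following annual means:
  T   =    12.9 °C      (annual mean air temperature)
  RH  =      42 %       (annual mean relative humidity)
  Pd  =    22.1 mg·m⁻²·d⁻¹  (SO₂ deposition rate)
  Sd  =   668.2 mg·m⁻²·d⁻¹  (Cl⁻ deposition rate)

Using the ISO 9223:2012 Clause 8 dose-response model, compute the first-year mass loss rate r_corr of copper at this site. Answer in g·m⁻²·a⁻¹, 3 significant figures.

copper: T>10 °C ⇒ hinge -0.080·(12.9−10) = -0.2320
  SO₂ term: 0.0053·22.1^0.26·exp(0.059·42-0.2320) = 0.112
  Sd branch = 0.01025·Sd^0.27·e^(0.036·RH+0.049·T) = 0.5065 μm/a
  r_corr = 0.112 + 0.5065 = 0.6186 μm/a
Convert to mass loss: 0.6186 μm/a × 8.96 g/cm³ = 5.542 g·m⁻²·a⁻¹

r_corr = 5.54 g·m⁻²·a⁻¹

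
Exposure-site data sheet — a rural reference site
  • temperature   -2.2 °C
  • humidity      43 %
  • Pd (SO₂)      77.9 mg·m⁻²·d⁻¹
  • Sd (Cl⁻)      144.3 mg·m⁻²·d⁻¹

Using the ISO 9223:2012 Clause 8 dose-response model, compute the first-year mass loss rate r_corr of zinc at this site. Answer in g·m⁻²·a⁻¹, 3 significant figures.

zinc: temperature factor f = +0.038·(-12.2) = -0.4636
  Pd branch = 0.0129·Pd^0.44·e^(0.046·RH+f) = 0.3986 μm/a
  Cl⁻ term: 0.0175·144.3^0.57·exp(0.008·43+0.085·-2.2) = 0.3483
  sum: 0.3986 + 0.3483 → r_corr = 0.747 μm/a
Convert to mass loss: 0.747 μm/a × 7.14 g/cm³ = 5.333 g·m⁻²·a⁻¹

r_corr = 5.33 g·m⁻²·a⁻¹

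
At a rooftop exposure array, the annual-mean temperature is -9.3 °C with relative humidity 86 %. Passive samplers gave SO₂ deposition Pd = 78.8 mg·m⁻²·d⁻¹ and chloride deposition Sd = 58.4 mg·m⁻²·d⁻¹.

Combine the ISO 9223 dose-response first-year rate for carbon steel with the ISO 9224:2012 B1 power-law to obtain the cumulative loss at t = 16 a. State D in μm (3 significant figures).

carbon steel: T≤10 °C ⇒ hinge +0.150·(-9.3−10) = -2.8950
  SO₂ term: 1.77·78.8^0.52·exp(0.02·86-2.8950) = 5.295
  Cl⁻ term: 0.102·58.4^0.62·exp(0.033·86+0.04·-9.3) = 14.95
  r_corr = 5.295 + 14.95 = 20.25 μm/a
Long-term exponent b (ISO 9224 Table 2, B1) = 0.523
  D(16) = 20.25 × 16^0.523 = 20.25 × 4.263 = 86.33 μm

D(16) = 86.3 μm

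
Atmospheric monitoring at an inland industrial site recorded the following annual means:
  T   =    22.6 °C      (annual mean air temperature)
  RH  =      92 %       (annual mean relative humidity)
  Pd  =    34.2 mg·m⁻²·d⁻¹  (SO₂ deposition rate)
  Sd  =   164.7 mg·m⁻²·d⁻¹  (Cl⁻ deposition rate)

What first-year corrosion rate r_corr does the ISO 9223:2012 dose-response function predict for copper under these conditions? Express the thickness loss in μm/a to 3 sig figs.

copper: f(T) = -0.080·(T−10) [T>10 °C] = -1.0080
  sulphur-dioxide contribution → 1.103 μm/a
  chloride contribution → 3.377 μm/a
  total first-year rate 4.48 μm/a

r_corr = 4.48 μm/a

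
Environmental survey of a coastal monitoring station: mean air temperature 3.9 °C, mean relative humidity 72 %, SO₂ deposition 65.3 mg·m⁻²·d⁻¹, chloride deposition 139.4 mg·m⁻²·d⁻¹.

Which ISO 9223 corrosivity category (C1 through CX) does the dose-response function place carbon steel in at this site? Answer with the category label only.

carbon steel: f(T) = +0.150·(T−10) [T≤10 °C] = -0.9150
  SO₂ term: 1.77·65.3^0.52·exp(0.02·72-0.9150) = 26.29
  Cl⁻ term: 0.102·139.4^0.62·exp(0.033·72+0.04·3.9) = 27.4
  r_corr = 26.29 + 27.4 = 53.68 μm/a
Category bounds: 50…80 μm/a bracket r_corr ⇒ C4

C4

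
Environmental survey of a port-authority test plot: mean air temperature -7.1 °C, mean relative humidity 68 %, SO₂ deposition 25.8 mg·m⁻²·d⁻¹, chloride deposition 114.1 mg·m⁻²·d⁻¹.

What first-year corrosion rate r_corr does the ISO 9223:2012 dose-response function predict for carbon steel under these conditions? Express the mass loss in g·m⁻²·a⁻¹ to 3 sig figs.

carbon steel: f(T) = +0.150·(T−10) [T≤10 °C] = -2.5650
  sulphur-dioxide contribution → 2.875 μm/a
  chloride contribution → 13.66 μm/a
  ⇒ r_corr(carbon steel) = 16.53 μm/a
Convert to mass loss: 16.53 μm/a × 7.85 g/cm³ = 129.8 g·m⁻²·a⁻¹

r_corr = 130 g·m⁻²·a⁻¹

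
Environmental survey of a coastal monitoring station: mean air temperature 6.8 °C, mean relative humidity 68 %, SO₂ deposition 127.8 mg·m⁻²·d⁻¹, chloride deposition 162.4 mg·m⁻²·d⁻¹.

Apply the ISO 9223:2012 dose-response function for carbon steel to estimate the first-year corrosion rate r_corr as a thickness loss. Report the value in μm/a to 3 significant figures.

r_corr = 82.8 μm/a

carbon steel: f(T) = +0.150·(T−10) [T≤10 °C] = -0.4800
  SO₂ term: 1.77·127.8^0.52·exp(0.02·68-0.4800) = 53.16
  Sd branch = 0.102·Sd^0.62·e^(0.033·RH+0.04·T) = 29.64 μm/a
  r_corr = 53.16 + 29.64 = 82.79 μm/a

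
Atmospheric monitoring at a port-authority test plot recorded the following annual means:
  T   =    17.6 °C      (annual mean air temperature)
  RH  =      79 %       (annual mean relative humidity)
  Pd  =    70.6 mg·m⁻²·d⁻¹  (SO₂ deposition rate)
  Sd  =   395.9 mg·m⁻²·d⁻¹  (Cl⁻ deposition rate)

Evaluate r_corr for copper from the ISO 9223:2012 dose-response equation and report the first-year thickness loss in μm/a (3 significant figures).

r_corr = 3.02 μm/a

copper: T>10 °C ⇒ hinge -0.080·(17.6−10) = -0.6080
  Pd branch = 0.0053·Pd^0.26·e^(0.059·RH+f) = 0.9229 μm/a
  Sd branch = 0.01025·Sd^0.27·e^(0.036·RH+0.049·T) = 2.098 μm/a
  r_corr = 0.9229 + 2.098 = 3.021 μm/a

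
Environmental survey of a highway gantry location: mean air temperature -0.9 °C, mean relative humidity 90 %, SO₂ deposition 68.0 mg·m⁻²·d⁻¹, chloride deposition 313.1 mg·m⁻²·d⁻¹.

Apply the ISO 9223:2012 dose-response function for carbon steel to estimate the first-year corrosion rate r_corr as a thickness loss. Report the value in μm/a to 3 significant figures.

carbon steel: temperature factor f = +0.150·(-10.9) = -1.6350
  SO₂ term: 1.77·68.0^0.52·exp(0.02·90-1.6350) = 18.73
  Sd branch = 0.102·Sd^0.62·e^(0.033·RH+0.04·T) = 67.63 μm/a
  sum: 18.73 + 67.63 → r_corr = 86.36 μm/a

r_corr = 86.4 μm/a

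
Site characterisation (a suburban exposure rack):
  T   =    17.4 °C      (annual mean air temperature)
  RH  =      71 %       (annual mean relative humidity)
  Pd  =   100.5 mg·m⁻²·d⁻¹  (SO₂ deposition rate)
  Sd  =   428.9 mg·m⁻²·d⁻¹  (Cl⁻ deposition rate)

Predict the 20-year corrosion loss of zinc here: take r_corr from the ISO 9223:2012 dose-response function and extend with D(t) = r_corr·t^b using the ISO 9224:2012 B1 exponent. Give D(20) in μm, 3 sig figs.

zinc: f(T) = -0.071·(T−10) [T>10 °C] = -0.5254
  SO₂ term: 0.0129·100.5^0.44·exp(0.046·71-0.5254) = 1.52
  Sd branch = 0.0175·Sd^0.57·e^(0.008·RH+0.085·T) = 4.29 μm/a
  r_corr = 1.52 + 4.29 = 5.81 μm/a
ISO 9224: D(t) = r_corr · t^b with b = 0.813 (zinc, B1)
  D(20) = 5.81 × 20^0.813 = 5.81 × 11.42 = 66.36 μm

D(20) = 66.4 μm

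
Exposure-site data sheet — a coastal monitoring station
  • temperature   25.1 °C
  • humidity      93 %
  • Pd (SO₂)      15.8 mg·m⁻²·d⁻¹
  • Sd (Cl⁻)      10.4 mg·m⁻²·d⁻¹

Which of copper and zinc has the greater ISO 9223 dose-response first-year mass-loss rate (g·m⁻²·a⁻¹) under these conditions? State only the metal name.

copper

copper: f(T) = -0.080·(T−10) [T>10 °C] = -1.2080
  SO₂ term: 0.0053·15.8^0.26·exp(0.059·93-1.2080) = 0.7839
  Sd branch = 0.01025·Sd^0.27·e^(0.036·RH+0.049·T) = 1.877 μm/a
  sum: 0.7839 + 1.877 → r_corr = 2.661 μm/a
  mass loss = 2.661 μm/a × 8.96 g/cm³ = 23.84 g·m⁻²·a⁻¹
zinc: temperature factor f = -0.071·(15.1) = -1.0721
  SO₂ term: 0.0129·15.8^0.44·exp(0.046·93-1.0721) = 1.072
  Sd branch = 0.0175·Sd^0.57·e^(0.008·RH+0.085·T) = 1.181 μm/a
  sum: 1.072 + 1.181 → r_corr = 2.254 μm/a
  mass loss = 2.254 μm/a × 7.14 g/cm³ = 16.09 g·m⁻²·a⁻¹
Ordering by g·m⁻²·a⁻¹: copper (23.8) > zinc (16.1)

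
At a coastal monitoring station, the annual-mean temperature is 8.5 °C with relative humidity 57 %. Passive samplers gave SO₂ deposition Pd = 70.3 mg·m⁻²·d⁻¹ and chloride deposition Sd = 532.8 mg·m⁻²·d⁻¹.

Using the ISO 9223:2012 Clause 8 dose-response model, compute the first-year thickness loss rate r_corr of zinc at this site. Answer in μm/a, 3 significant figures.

zinc: f(T) = +0.038·(T−10) [T≤10 °C] = -0.0570
  Pd branch = 0.0129·Pd^0.44·e^(0.046·RH+f) = 1.089 μm/a
  Cl⁻ term: 0.0175·532.8^0.57·exp(0.008·57+0.085·8.5) = 2.037
  r_corr = 1.089 + 2.037 = 3.126 μm/a

r_corr = 3.13 μm/a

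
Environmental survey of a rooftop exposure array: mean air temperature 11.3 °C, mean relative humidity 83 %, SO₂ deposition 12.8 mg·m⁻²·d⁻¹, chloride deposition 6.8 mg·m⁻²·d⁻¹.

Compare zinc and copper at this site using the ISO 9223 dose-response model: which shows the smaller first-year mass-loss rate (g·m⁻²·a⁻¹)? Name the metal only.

zinc: T>10 °C ⇒ hinge -0.071·(11.3−10) = -0.0923
  SO₂ term: 0.0129·12.8^0.44·exp(0.046·83-0.0923) = 1.644
  Sd branch = 0.0175·Sd^0.57·e^(0.008·RH+0.085·T) = 0.2649 μm/a
  r_corr = 1.644 + 0.2649 = 1.909 μm/a
  mass loss = 1.909 μm/a × 7.14 g/cm³ = 13.63 g·m⁻²·a⁻¹
copper: temperature factor f = -0.080·(1.3) = -0.1040
  SO₂ term: 0.0053·12.8^0.26·exp(0.059·83-0.1040) = 1.241
  Cl⁻ term: 0.01025·6.8^0.27·exp(0.036·83+0.049·11.3) = 0.5938
  r_corr = 1.241 + 0.5938 = 1.835 μm/a
  mass loss = 1.835 μm/a × 8.96 g/cm³ = 16.44 g·m⁻²·a⁻¹
Ordering by g·m⁻²·a⁻¹: copper (16.4) > zinc (13.6)

zinc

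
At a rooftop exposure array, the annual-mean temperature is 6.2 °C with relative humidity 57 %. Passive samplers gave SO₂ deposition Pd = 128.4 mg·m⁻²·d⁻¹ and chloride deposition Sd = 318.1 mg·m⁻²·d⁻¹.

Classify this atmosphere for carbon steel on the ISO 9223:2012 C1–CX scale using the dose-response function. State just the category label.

C4

carbon steel: temperature factor f = +0.150·(-3.8) = -0.5700
  Pd branch = 1.77·Pd^0.52·e^(0.02·RH+f) = 39.08 μm/a
  Cl⁻ term: 0.102·318.1^0.62·exp(0.033·57+0.04·6.2) = 30.54
  sum: 39.08 + 30.54 → r_corr = 69.62 μm/a
Category bounds: 50…80 μm/a bracket r_corr ⇒ C4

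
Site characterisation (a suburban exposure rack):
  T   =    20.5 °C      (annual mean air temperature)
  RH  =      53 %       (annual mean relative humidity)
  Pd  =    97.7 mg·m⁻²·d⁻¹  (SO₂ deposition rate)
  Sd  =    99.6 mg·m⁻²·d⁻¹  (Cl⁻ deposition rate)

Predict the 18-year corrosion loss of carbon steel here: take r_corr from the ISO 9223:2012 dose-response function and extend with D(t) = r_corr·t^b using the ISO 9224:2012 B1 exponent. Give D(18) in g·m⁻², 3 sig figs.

D(18) = 1.94e+03 g·m⁻²

carbon steel: T>10 °C ⇒ hinge -0.054·(20.5−10) = -0.5670
  Pd branch = 1.77·Pd^0.52·e^(0.02·RH+f) = 31.39 μm/a
  Cl⁻ term: 0.102·99.6^0.62·exp(0.033·53+0.04·20.5) = 23.08
  sum: 31.39 + 23.08 → r_corr = 54.47 μm/a
ISO 9224: D(t) = r_corr · t^b with b = 0.523 (carbon steel, B1)
  D(18) = 54.47 × 18^0.523 = 54.47 × 4.534 = 247 μm
  Mass loss = 247 μm × 7.85 g/cm³ = 1939 g·m⁻²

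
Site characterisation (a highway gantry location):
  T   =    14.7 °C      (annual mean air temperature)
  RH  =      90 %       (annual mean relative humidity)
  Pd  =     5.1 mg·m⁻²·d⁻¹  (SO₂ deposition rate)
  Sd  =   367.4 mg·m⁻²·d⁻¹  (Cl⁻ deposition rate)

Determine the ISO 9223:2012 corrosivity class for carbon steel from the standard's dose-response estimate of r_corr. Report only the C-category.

carbon steel: f(T) = -0.054·(T−10) [T>10 °C] = -0.2538
  Pd branch = 1.77·Pd^0.52·e^(0.02·RH+f) = 19.38 μm/a
  Sd branch = 0.102·Sd^0.62·e^(0.033·RH+0.04·T) = 139.4 μm/a
  r_corr = 19.38 + 139.4 = 158.8 μm/a
ISO 9223 Table 2 (carbon steel): 80 < 159 ≤ 200 μm/a ⇒ C5

C5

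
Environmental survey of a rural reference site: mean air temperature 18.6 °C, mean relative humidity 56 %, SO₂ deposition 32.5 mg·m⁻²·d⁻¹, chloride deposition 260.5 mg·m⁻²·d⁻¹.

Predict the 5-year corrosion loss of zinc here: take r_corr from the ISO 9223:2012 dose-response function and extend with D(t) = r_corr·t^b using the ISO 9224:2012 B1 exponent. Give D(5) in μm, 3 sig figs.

zinc: temperature factor f = -0.071·(8.6) = -0.6106
  SO₂ term: 0.0129·32.5^0.44·exp(0.046·56-0.6106) = 0.426
  Sd branch = 0.0175·Sd^0.57·e^(0.008·RH+0.085·T) = 3.171 μm/a
  r_corr = 0.426 + 3.171 = 3.597 μm/a
Power-law: D(5) = r_corr · 5^0.813
  D(5) = 3.597 × 5^0.813 = 3.597 × 3.701 = 13.31 μm

D(5) = 13.3 μm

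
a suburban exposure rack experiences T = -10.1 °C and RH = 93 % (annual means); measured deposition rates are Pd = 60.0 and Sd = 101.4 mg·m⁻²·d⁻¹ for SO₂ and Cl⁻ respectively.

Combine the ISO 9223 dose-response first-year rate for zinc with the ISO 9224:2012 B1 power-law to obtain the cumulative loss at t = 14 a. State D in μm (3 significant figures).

D(14) = 24.3 μm

zinc: temperature factor f = +0.038·(-20.1) = -0.7638
  SO₂ term: 0.0129·60.0^0.44·exp(0.046·93-0.7638) = 2.625
  Cl⁻ term: 0.0175·101.4^0.57·exp(0.008·93+0.085·-10.1) = 0.2171
  r_corr = 2.625 + 0.2171 = 2.842 μm/a
ISO 9224: D(t) = r_corr · t^b with b = 0.813 (zinc, B1)
  D(14) = 2.842 × 14^0.813 = 2.842 × 8.547 = 24.29 μm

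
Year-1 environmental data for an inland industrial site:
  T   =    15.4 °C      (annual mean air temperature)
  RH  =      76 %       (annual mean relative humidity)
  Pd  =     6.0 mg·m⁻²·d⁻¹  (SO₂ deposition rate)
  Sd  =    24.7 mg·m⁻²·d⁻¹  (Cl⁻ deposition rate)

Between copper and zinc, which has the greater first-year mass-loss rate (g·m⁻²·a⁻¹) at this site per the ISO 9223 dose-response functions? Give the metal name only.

copper: T>10 °C ⇒ hinge -0.080·(15.4−10) = -0.4320
  SO₂ term: 0.0053·6.0^0.26·exp(0.059·76-0.4320) = 0.4857
  Cl⁻ term: 0.01025·24.7^0.27·exp(0.036·76+0.049·15.4) = 0.7993
  r_corr = 0.4857 + 0.7993 = 1.285 μm/a
  mass loss = 1.285 μm/a × 8.96 g/cm³ = 11.51 g·m⁻²·a⁻¹
zinc: T>10 °C ⇒ hinge -0.071·(15.4−10) = -0.3834
  Pd branch = 0.0129·Pd^0.44·e^(0.046·RH+f) = 0.6379 μm/a
  Sd branch = 0.0175·Sd^0.57·e^(0.008·RH+0.085·T) = 0.7403 μm/a
  sum: 0.6379 + 0.7403 → r_corr = 1.378 μm/a
  mass loss = 1.378 μm/a × 7.14 g/cm³ = 9.841 g·m⁻²·a⁻¹
Ordering by g·m⁻²·a⁻¹: copper (11.5) > zinc (9.84)

copper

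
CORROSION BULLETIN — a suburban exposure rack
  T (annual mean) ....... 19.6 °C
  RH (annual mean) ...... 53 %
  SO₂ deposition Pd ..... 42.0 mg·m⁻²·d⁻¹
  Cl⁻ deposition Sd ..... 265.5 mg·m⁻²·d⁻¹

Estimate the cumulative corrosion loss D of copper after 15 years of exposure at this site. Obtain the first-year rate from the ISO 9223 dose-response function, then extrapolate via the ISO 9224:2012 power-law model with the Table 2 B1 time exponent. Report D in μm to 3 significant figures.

D(15) = 5.86 μm

copper: f(T) = -0.080·(T−10) [T>10 °C] = -0.7680
  sulphur-dioxide contribution → 0.1482 μm/a
  chloride contribution → 0.8146 μm/a
  ⇒ r_corr(copper) = 0.9628 μm/a
ISO 9224: D(t) = r_corr · t^b with b = 0.667 (copper, B1)
  D(15) = 0.9628 × 15^0.667 = 0.9628 × 6.088 = 5.861 μm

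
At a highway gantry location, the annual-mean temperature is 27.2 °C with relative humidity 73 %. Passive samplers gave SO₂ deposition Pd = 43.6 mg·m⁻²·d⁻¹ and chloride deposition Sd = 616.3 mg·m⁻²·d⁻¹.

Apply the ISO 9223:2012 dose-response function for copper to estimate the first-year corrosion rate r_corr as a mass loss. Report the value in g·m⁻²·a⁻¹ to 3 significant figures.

r_corr = 29.7 g·m⁻²·a⁻¹

copper: f(T) = -0.080·(T−10) [T>10 °C] = -1.3760
  SO₂ term: 0.0053·43.6^0.26·exp(0.059·73-1.3760) = 0.2651
  Sd branch = 0.01025·Sd^0.27·e^(0.036·RH+0.049·T) = 3.049 μm/a
  sum: 0.2651 + 3.049 → r_corr = 3.314 μm/a
Convert to mass loss: 3.314 μm/a × 8.96 g/cm³ = 29.69 g·m⁻²·a⁻¹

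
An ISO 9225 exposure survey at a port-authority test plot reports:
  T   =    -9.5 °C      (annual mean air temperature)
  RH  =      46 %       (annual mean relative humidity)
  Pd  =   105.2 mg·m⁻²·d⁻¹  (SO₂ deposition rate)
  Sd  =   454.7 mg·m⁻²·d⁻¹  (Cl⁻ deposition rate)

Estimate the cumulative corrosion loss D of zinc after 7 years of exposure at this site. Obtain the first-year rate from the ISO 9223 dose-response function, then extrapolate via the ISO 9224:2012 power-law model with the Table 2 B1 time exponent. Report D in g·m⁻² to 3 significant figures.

D(7) = 26.6 g·m⁻²

zinc: f(T) = +0.038·(T−10) [T≤10 °C] = -0.7410
  SO₂ term: 0.0129·105.2^0.44·exp(0.046·46-0.7410) = 0.3958
  Cl⁻ term: 0.0175·454.7^0.57·exp(0.008·46+0.085·-9.5) = 0.369
  r_corr = 0.3958 + 0.369 = 0.7648 μm/a
Power-law: D(7) = r_corr · 7^0.813
  D(7) = 0.7648 × 7^0.813 = 0.7648 × 4.865 = 3.721 μm
  Mass loss = 3.721 μm × 7.14 g/cm³ = 26.56 g·m⁻²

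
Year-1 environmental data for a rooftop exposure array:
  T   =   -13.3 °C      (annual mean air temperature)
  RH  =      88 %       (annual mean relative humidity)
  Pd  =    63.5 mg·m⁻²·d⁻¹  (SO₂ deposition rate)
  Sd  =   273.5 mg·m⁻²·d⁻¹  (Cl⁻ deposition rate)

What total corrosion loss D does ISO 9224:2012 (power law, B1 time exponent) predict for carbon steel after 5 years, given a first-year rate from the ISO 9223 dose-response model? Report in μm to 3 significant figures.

D(5) = 88.5 μm

carbon steel: T≤10 °C ⇒ hinge +0.150·(-13.3−10) = -3.4950
  SO₂ term: 1.77·63.5^0.52·exp(0.02·88-3.4950) = 2.703
  Sd branch = 0.102·Sd^0.62·e^(0.033·RH+0.04·T) = 35.45 μm/a
  r_corr = 2.703 + 35.45 = 38.16 μm/a
ISO 9224: D(t) = r_corr · t^b with b = 0.523 (carbon steel, B1)
  D(5) = 38.16 × 5^0.523 = 38.16 × 2.32 = 88.54 μm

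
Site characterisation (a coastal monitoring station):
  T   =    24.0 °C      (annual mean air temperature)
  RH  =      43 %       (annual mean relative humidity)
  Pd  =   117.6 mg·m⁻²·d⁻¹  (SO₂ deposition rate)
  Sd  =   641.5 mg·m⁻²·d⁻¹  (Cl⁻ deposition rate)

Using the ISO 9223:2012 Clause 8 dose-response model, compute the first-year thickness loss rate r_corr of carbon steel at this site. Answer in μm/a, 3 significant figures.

carbon steel: T>10 °C ⇒ hinge -0.054·(24.0−10) = -0.7560
  SO₂ term: 1.77·117.6^0.52·exp(0.02·43-0.7560) = 23.43
  Cl⁻ term: 0.102·641.5^0.62·exp(0.033·43+0.04·24.0) = 60.57
  r_corr = 23.43 + 60.57 = 84 μm/a

r_corr = 84.0 μm/a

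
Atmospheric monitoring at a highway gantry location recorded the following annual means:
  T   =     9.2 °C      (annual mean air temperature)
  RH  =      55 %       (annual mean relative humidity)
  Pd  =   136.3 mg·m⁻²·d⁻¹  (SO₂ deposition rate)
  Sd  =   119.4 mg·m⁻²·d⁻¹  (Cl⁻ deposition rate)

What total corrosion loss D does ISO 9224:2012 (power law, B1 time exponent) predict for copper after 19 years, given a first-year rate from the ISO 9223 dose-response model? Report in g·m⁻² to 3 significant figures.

copper: temperature factor f = +0.126·(-0.8) = -0.1008
  SO₂ term: 0.0053·136.3^0.26·exp(0.059·55-0.1008) = 0.4413
  Cl⁻ term: 0.01025·119.4^0.27·exp(0.036·55+0.049·9.2) = 0.4238
  r_corr = 0.4413 + 0.4238 = 0.8652 μm/a
ISO 9224: D(t) = r_corr · t^b with b = 0.667 (copper, B1)
  D(19) = 0.8652 × 19^0.667 = 0.8652 × 7.127 = 6.166 μm
  Mass loss = 6.166 μm × 8.96 g/cm³ = 55.25 g·m⁻²

D(19) = 55.2 g·m⁻²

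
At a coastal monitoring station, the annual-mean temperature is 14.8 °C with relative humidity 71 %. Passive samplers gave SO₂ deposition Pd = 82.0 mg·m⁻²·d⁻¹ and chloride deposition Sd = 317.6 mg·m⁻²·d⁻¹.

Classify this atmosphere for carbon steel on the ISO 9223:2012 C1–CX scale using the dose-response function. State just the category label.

carbon steel: f(T) = -0.054·(T−10) [T>10 °C] = -0.2592
  SO₂ term: 1.77·82.0^0.52·exp(0.02·71-0.2592) = 55.88
  Sd branch = 0.102·Sd^0.62·e^(0.033·RH+0.04·T) = 68.3 μm/a
  r_corr = 55.88 + 68.3 = 124.2 μm/a
124 μm/a falls in (80, 200] for carbon steel → category C5

C5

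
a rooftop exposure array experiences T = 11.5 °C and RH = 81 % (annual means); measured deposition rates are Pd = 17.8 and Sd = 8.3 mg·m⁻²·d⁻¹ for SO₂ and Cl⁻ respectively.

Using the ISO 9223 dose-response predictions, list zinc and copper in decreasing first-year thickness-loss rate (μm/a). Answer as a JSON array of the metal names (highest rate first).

["zinc", "copper"]

zinc: temperature factor f = -0.071·(1.5) = -0.1065
  Pd branch = 0.0129·Pd^0.44·e^(0.046·RH+f) = 1.709 μm/a
  Cl⁻ term: 0.0175·8.3^0.57·exp(0.008·81+0.085·11.5) = 0.2971
  r_corr = 1.709 + 0.2971 = 2.006 μm/a
copper: temperature factor f = -0.080·(1.5) = -0.1200
  Pd branch = 0.0053·Pd^0.26·e^(0.059·RH+f) = 1.182 μm/a
  Cl⁻ term: 0.01025·8.3^0.27·exp(0.036·81+0.049·11.5) = 0.5888
  r_corr = 1.182 + 0.5888 = 1.771 μm/a
Ordering by μm/a: zinc (2.01) > copper (1.77)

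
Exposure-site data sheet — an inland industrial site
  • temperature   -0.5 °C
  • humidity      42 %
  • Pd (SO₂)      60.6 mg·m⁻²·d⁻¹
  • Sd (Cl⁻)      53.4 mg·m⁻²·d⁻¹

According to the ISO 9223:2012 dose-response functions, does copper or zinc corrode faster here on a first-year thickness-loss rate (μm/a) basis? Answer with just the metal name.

zinc

copper: temperature factor f = +0.126·(-10.5) = -1.3230
  SO₂ term: 0.0053·60.6^0.26·exp(0.059·42-1.3230) = 0.0489
  Cl⁻ term: 0.01025·53.4^0.27·exp(0.036·42+0.049·-0.5) = 0.1328
  sum: 0.0489 + 0.1328 → r_corr = 0.1817 μm/a
zinc: temperature factor f = +0.038·(-10.5) = -0.3990
  Pd branch = 0.0129·Pd^0.44·e^(0.046·RH+f) = 0.3636 μm/a
  Cl⁻ term: 0.0175·53.4^0.57·exp(0.008·42+0.085·-0.5) = 0.2266
  sum: 0.3636 + 0.2266 → r_corr = 0.5902 μm/a
Ordering by μm/a: zinc (0.59) > copper (0.182)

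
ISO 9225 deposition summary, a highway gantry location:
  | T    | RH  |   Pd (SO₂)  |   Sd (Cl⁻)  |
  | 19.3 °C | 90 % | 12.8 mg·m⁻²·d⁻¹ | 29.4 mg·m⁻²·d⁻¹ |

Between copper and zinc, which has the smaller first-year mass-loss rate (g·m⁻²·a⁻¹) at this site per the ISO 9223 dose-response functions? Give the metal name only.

zinc

copper: T>10 °C ⇒ hinge -0.080·(19.3−10) = -0.7440
  SO₂ term: 0.0053·12.8^0.26·exp(0.059·90-0.7440) = 0.9889
  Cl⁻ term: 0.01025·29.4^0.27·exp(0.036·90+0.049·19.3) = 1.679
  r_corr = 0.9889 + 1.679 = 2.668 μm/a
  mass loss = 2.668 μm/a × 8.96 g/cm³ = 23.9 g·m⁻²·a⁻¹
zinc: temperature factor f = -0.071·(9.3) = -0.6603
  Pd branch = 0.0129·Pd^0.44·e^(0.046·RH+f) = 1.285 μm/a
  Cl⁻ term: 0.0175·29.4^0.57·exp(0.008·90+0.085·19.3) = 1.274
  sum: 1.285 + 1.274 → r_corr = 2.559 μm/a
  mass loss = 2.559 μm/a × 7.14 g/cm³ = 18.27 g·m⁻²·a⁻¹
Ordering by g·m⁻²·a⁻¹: copper (23.9) > zinc (18.3)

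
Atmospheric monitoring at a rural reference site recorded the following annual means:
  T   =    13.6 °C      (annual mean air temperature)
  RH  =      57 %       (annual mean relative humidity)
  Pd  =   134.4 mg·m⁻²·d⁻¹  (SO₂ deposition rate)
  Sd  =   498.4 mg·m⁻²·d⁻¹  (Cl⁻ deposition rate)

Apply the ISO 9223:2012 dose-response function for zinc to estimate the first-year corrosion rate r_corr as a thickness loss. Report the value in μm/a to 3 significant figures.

zinc: f(T) = -0.071·(T−10) [T>10 °C] = -0.2556
  SO₂ term: 0.0129·134.4^0.44·exp(0.046·57-0.2556) = 1.188
  Sd branch = 0.0175·Sd^0.57·e^(0.008·RH+0.085·T) = 3.025 μm/a
  sum: 1.188 + 3.025 → r_corr = 4.213 μm/a

r_corr = 4.21 μm/a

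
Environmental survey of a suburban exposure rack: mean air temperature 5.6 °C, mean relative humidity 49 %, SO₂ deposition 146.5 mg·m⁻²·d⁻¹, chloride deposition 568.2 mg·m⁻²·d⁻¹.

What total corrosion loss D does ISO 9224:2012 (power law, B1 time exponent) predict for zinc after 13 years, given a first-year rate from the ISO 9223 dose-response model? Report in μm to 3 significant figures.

zinc: f(T) = +0.038·(T−10) [T≤10 °C] = -0.1672
  Pd branch = 0.0129·Pd^0.44·e^(0.046·RH+f) = 0.9329 μm/a
  Sd branch = 0.0175·Sd^0.57·e^(0.008·RH+0.085·T) = 1.549 μm/a
  sum: 0.9329 + 1.549 → r_corr = 2.482 μm/a
ISO 9224: D(t) = r_corr · t^b with b = 0.813 (zinc, B1)
  D(13) = 2.482 × 13^0.813 = 2.482 × 8.047 = 19.97 μm

D(13) = 20.0 μm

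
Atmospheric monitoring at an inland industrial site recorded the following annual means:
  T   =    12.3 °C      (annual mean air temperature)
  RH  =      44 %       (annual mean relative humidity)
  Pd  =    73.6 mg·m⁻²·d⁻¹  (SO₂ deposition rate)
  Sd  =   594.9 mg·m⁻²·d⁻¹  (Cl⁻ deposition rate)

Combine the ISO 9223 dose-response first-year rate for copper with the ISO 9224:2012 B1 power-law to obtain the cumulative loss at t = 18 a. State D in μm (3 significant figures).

D(18) = 4.76 μm

copper: temperature factor f = -0.080·(2.3) = -0.1840
  sulphur-dioxide contribution → 0.1808 μm/a
  chloride contribution → 0.5123 μm/a
  total first-year rate 0.6931 μm/a
ISO 9224: D(t) = r_corr · t^b with b = 0.667 (copper, B1)
  D(18) = 0.6931 × 18^0.667 = 0.6931 × 6.875 = 4.765 μm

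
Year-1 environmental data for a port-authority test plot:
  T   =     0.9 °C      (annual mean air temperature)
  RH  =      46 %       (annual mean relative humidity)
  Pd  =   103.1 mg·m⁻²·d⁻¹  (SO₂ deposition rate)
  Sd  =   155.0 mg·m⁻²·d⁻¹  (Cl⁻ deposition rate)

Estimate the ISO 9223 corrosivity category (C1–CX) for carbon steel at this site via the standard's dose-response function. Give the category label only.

carbon steel: temperature factor f = +0.150·(-9.1) = -1.3650
  Pd branch = 1.77·Pd^0.52·e^(0.02·RH+f) = 12.64 μm/a
  Sd branch = 0.102·Sd^0.62·e^(0.033·RH+0.04·T) = 11 μm/a
  sum: 12.64 + 11 → r_corr = 23.64 μm/a
Category bounds: 1.3…25 μm/a bracket r_corr ⇒ C2

C2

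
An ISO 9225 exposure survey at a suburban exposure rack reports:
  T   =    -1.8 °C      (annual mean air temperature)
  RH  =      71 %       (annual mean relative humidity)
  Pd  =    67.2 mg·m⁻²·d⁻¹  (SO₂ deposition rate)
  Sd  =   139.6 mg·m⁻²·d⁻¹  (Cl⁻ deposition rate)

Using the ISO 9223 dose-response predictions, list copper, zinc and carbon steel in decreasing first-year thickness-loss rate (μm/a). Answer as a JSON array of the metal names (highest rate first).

copper: temperature factor f = +0.126·(-11.8) = -1.4868
  SO₂ term: 0.0053·67.2^0.26·exp(0.059·71-1.4868) = 0.236
  Cl⁻ term: 0.01025·139.6^0.27·exp(0.036·71+0.049·-1.8) = 0.4588
  r_corr = 0.236 + 0.4588 = 0.6948 μm/a
zinc: temperature factor f = +0.038·(-11.8) = -0.4484
  Pd branch = 0.0129·Pd^0.44·e^(0.046·RH+f) = 1.375 μm/a
  Cl⁻ term: 0.0175·139.6^0.57·exp(0.008·71+0.085·-1.8) = 0.4424
  r_corr = 1.375 + 0.4424 = 1.817 μm/a
carbon steel: temperature factor f = +0.150·(-11.8) = -1.7700
  SO₂ term: 1.77·67.2^0.52·exp(0.02·71-1.7700) = 11.12
  Cl⁻ term: 0.102·139.6^0.62·exp(0.033·71+0.04·-1.8) = 21.12
  r_corr = 11.12 + 21.12 = 32.24 μm/a
Ordering by μm/a: carbon steel (32.2) > zinc (1.82) > copper (0.695)

["carbon steel", "zinc", "copper"]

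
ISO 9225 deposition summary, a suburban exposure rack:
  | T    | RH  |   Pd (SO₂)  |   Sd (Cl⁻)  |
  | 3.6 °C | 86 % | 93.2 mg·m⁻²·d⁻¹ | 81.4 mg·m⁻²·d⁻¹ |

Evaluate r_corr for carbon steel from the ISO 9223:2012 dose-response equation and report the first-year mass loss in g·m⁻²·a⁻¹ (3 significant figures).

r_corr = 556 g·m⁻²·a⁻¹

carbon steel: temperature factor f = +0.150·(-6.4) = -0.9600
  SO₂ term: 1.77·93.2^0.52·exp(0.02·86-0.9600) = 40.01
  Cl⁻ term: 0.102·81.4^0.62·exp(0.033·86+0.04·3.6) = 30.78
  sum: 40.01 + 30.78 → r_corr = 70.79 μm/a
Convert to mass loss: 70.79 μm/a × 7.85 g/cm³ = 555.7 g·m⁻²·a⁻¹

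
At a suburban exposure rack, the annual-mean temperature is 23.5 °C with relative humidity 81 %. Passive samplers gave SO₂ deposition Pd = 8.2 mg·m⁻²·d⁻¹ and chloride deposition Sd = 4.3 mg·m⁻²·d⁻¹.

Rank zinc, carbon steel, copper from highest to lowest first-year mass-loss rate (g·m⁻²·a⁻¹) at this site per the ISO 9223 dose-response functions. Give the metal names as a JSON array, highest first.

["carbon steel", "copper", "zinc"]

zinc: T>10 °C ⇒ hinge -0.071·(23.5−10) = -0.9585
  Pd branch = 0.0129·Pd^0.44·e^(0.046·RH+f) = 0.5183 μm/a
  Sd branch = 0.0175·Sd^0.57·e^(0.008·RH+0.085·T) = 0.5663 μm/a
  r_corr = 0.5183 + 0.5663 = 1.085 μm/a
  mass loss = 1.085 μm/a × 7.14 g/cm³ = 7.744 g·m⁻²·a⁻¹
carbon steel: temperature factor f = -0.054·(13.5) = -0.7290
  SO₂ term: 1.77·8.2^0.52·exp(0.02·81-0.7290) = 12.89
  Cl⁻ term: 0.102·4.3^0.62·exp(0.033·81+0.04·23.5) = 9.342
  sum: 12.89 + 9.342 → r_corr = 22.23 μm/a
  mass loss = 22.23 μm/a × 7.85 g/cm³ = 174.5 g·m⁻²·a⁻¹
copper: temperature factor f = -0.080·(13.5) = -1.0800
  SO₂ term: 0.0053·8.2^0.26·exp(0.059·81-1.0800) = 0.3701
  Sd branch = 0.01025·Sd^0.27·e^(0.036·RH+0.049·T) = 0.8877 μm/a
  r_corr = 0.3701 + 0.8877 = 1.258 μm/a
  mass loss = 1.258 μm/a × 8.96 g/cm³ = 11.27 g·m⁻²·a⁻¹
Ordering by g·m⁻²·a⁻¹: carbon steel (174) > copper (11.3) > zinc (7.74)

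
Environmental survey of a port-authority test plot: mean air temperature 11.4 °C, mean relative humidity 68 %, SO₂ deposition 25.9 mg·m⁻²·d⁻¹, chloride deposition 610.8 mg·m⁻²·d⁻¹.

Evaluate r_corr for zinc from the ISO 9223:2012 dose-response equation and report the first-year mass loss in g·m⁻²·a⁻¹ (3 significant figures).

zinc: f(T) = -0.071·(T−10) [T>10 °C] = -0.0994
  Pd branch = 0.0129·Pd^0.44·e^(0.046·RH+f) = 1.116 μm/a
  Sd branch = 0.0175·Sd^0.57·e^(0.008·RH+0.085·T) = 3.077 μm/a
  r_corr = 1.116 + 3.077 = 4.193 μm/a
Convert to mass loss: 4.193 μm/a × 7.14 g/cm³ = 29.94 g·m⁻²·a⁻¹

r_corr = 29.9 g·m⁻²·a⁻¹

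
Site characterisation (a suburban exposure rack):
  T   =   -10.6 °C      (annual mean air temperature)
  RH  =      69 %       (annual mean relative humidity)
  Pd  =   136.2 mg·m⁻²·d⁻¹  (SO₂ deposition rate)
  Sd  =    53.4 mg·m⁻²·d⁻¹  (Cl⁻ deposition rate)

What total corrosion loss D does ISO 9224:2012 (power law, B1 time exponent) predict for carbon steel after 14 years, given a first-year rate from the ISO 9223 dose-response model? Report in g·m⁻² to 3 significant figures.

carbon steel: f(T) = +0.150·(T−10) [T≤10 °C] = -3.0900
  sulphur-dioxide contribution → 4.122 μm/a
  chloride contribution → 7.663 μm/a
  total first-year rate 11.79 μm/a
ISO 9224: D(t) = r_corr · t^b with b = 0.523 (carbon steel, B1)
  D(14) = 11.79 × 14^0.523 = 11.79 × 3.976 = 46.86 μm
  Mass loss = 46.86 μm × 7.85 g/cm³ = 367.8 g·m⁻²

D(14) = 368 g·m⁻²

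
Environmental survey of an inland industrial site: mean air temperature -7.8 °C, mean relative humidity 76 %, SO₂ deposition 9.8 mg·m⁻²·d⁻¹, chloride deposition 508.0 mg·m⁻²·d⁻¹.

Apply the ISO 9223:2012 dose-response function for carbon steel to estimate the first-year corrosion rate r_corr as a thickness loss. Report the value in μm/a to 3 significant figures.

carbon steel: T≤10 °C ⇒ hinge +0.150·(-7.8−10) = -2.6700
  SO₂ term: 1.77·9.8^0.52·exp(0.02·76-2.6700) = 1.836
  Cl⁻ term: 0.102·508.0^0.62·exp(0.033·76+0.04·-7.8) = 43.65
  sum: 1.836 + 43.65 → r_corr = 45.48 μm/a

r_corr = 45.5 μm/a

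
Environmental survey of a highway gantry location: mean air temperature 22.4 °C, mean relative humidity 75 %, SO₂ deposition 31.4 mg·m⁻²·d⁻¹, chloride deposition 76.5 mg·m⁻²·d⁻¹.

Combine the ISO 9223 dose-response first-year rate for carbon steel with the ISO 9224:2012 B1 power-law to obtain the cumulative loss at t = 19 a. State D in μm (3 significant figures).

D(19) = 318 μm

carbon steel: T>10 °C ⇒ hinge -0.054·(22.4−10) = -0.6696
  sulphur-dioxide contribution → 24.38 μm/a
  chloride contribution → 43.7 μm/a
  total first-year rate 68.08 μm/a
ISO 9224: D(t) = r_corr · t^b with b = 0.523 (carbon steel, B1)
  D(19) = 68.08 × 19^0.523 = 68.08 × 4.664 = 317.5 μm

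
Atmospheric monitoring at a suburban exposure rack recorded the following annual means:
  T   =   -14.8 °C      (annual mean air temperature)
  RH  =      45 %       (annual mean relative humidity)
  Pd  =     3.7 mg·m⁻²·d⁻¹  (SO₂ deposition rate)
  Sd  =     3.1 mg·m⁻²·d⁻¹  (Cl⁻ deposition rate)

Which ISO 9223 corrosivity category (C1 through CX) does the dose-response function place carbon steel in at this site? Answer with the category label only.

carbon steel: T≤10 °C ⇒ hinge +0.150·(-14.8−10) = -3.7200
  Pd branch = 1.77·Pd^0.52·e^(0.02·RH+f) = 0.2083 μm/a
  Sd branch = 0.102·Sd^0.62·e^(0.033·RH+0.04·T) = 0.5024 μm/a
  r_corr = 0.2083 + 0.5024 = 0.7107 μm/a
Category bounds: 0…1.3 μm/a bracket r_corr ⇒ C1

C1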